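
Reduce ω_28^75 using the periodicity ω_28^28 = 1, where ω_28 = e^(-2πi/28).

Since ω_28^28 = 1, powers reduce modulo 28.
75 mod 28 = 19
So ω_28^75 = ω_28^19 = e^(-2πi·19/28)

ω_28^75 = ω_28^19 = -0.4339+0.9010i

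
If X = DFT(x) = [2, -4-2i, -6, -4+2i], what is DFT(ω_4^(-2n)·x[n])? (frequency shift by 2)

Modulation property: DFT(ω_4^(-2n)·x[n]) = X[(k-2) mod 4], so circularly shift X by 2 positions.

X[k-2] = [-6, -4+2i, 2, -4-2i]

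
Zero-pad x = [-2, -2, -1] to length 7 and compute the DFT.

Original 3-point DFT: [-5, -0.5000+0.8660i, -0.5000-0.8660i]
Zero-padded 7-point DFT provides frequency interpolation.

DFT_7([x, 0, ...]) = [-5, -3.0245+2.5386i, -0.6540+1.5160i, -0.8216+0.0859i, -0.8216-0.0859i, -0.6540-1.5160i, -3.0245-2.5386i]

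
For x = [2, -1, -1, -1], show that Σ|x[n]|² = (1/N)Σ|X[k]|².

Time domain:
Σ|x[n]|² = |2|² + |-1|² + |-1|² + |-1|² = 7.0000

Frequency domain:
(1/4)Σ|X[k]|² = (1/4)(|-1|² + |3|² + |3|² + |3|²) = (1/4)·28.0000 = 7.0000

Both sides agree, confirming Parseval's theorem.

Σ|x[n]|² = (1/N)Σ|X[k]|² = 7.0000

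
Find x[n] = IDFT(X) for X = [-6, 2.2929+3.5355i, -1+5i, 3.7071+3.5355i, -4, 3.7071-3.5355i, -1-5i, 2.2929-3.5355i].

x[n] = (1/8) Σ(k=0 to 7) X[k] · e^(2πikn/8)

Computing each x[n]:
x[0] = 0
x[1] = -3
x[2] = -1
x[3] = 0
x[4] = -3
x[5] = 0
x[6] = -1
x[7] = 2

x = [0, -3, -1, 0, -3, 0, -1, 2]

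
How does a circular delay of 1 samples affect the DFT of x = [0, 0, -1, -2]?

Time shift by 1: X_shifted[k] = ω_4^(1k) · X[k]
Shifted x = [-2, 0, 0, -1]

DFT(x[n-1]) = [-3, -2-1i, -1, -2+1i]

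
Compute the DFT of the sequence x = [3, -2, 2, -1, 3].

X[k] = Σ(n=0 to 4) x[n] · ω_5^(nk)
where ω_5 = e^(-2πi/5)

Computing each X[k]:
X[0] = 5
X[1] = 2.5000+2.9919i
X[2] = 2.5000+5.7921i
X[3] = 2.5000-5.7921i
X[4] = 2.5000-2.9919i

X = [5, 2.5000+2.9919i, 2.5000+5.7921i, 2.5000-5.7921i, 2.5000-2.9919i]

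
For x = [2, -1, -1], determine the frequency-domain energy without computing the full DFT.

Parseval: Σ|x[n]|² = (1/N)Σ|X[k]|², so Σ|X[k]|² = N·Σ|x[n]|² = 3·6.0000

Σ|X[k]|² = N·Σ|x[n]|² = 3·6.0000 = 18.0000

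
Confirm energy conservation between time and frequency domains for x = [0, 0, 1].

Time domain:
Σ|x[n]|² = |0|² + |0|² + |1|² = 1.0000

Frequency domain:
(1/3)Σ|X[k]|² = (1/3)(|1|² + |-0.5000+0.8660i|² + |-0.5000-0.8660i|²) = (1/3)·3.0000 = 1.0000

Both sides agree, confirming Parseval's theorem.

Σ|x[n]|² = (1/N)Σ|X[k]|² = 1.0000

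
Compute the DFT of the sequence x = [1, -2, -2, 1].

X[k] = Σ(n=0 to 3) x[n] · ω_4^(nk)
where ω_4 = e^(-2πi/4)

Computing each X[k]:
X[0] = -2
X[1] = 3+3i
X[2] = 0
X[3] = 3-3i

X = [-2, 3+3i, 0, 3-3i]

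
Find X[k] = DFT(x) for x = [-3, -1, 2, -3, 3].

X[k] = Σ(n=0 to 4) x[n] · ω_5^(nk)
where ω_5 = e^(-2πi/5)

Computing each X[k]:
X[0] = -2
X[1] = -1.5729+0.8653i
X[2] = -4.9271+7.1064i
X[3] = -4.9271-7.1064i
X[4] = -1.5729-0.8653i

X = [-2, -1.5729+0.8653i, -4.9271+7.1064i, -4.9271-7.1064i, -1.5729-0.8653i]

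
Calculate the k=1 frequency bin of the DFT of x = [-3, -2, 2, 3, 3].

X[1] = Σ(n=0 to 4) x[n] · ω_5^(1n) where ω_5 = e^(-2πi/5)
= (-3)·ω_5^0 + (-2)·ω_5^1 + (2)·ω_5^2 + (3)·ω_5^3 + (3)·ω_5^4

X[1] = -6.7361+5.3431i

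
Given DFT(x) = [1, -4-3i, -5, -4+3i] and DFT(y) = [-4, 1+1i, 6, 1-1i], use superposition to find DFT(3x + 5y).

By linearity: DFT(3x + 5y) = 3·DFT(x) + 5·DFT(y)
= 3·[1, -4-3i, -5, -4+3i] + 5·[-4, 1+1i, 6, 1-1i]

Computing element-wise:
Z[0] = 3·(1) + 5·(-4) = -17
Z[1] = 3·(-4-3i) + 5·(1+1i) = -7-4i
Z[2] = 3·(-5) + 5·(6) = 15
Z[3] = 3·(-4+3i) + 5·(1-1i) = -7+4i

DFT(3x + 5y) = 3·X + 5·Y = [-17, -7-4i, 15, -7+4i]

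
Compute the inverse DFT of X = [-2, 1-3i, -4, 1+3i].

x[n] = (1/4) Σ(k=0 to 3) X[k] · e^(2πikn/4)

Computing each x[n]:
x[0] = -1
x[1] = 2
x[2] = -2
x[3] = -1

x = [-1, 2, -2, -1]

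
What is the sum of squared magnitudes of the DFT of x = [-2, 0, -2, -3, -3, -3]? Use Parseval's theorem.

Parseval: Σ|x[n]|² = (1/N)Σ|X[k]|², so Σ|X[k]|² = N·Σ|x[n]|² = 6·35.0000

Σ|X[k]|² = N·Σ|x[n]|² = 6·35.0000 = 210.0000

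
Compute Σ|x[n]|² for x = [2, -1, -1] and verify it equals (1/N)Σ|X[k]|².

Time domain:
Σ|x[n]|² = |2|² + |-1|² + |-1|² = 6.0000

Frequency domain:
(1/3)Σ|X[k]|² = (1/3)(|0|² + |3|² + |3|²) = (1/3)·18.0000 = 6.0000

Both sides agree, confirming Parseval's theorem.

Σ|x[n]|² = (1/N)Σ|X[k]|² = 6.0000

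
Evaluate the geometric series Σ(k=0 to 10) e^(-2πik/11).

Sum of all nth roots of unity equals 0 for n > 1 (geometric series with r ≠ 1).

0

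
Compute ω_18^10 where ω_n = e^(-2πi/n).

ω_18^10 = e^(-2πi·10/18)
= cos(-2π·10/18) + i·sin(-2π·10/18)
= cos(-20π/18) + i·sin(-20π/18)

ω_18^10 = cos(-20π/18) + i·sin(-20π/18) = -0.9397+0.3420i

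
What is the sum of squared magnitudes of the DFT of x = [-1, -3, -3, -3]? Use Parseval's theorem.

Parseval: Σ|x[n]|² = (1/N)Σ|X[k]|², so Σ|X[k]|² = N·Σ|x[n]|² = 4·28.0000

Σ|X[k]|² = N·Σ|x[n]|² = 4·28.0000 = 112.0000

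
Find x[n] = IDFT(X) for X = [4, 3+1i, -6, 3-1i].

x[n] = (1/4) Σ(k=0 to 3) X[k] · e^(2πikn/4)

Computing each x[n]:
x[0] = 1
x[1] = 2
x[2] = -2
x[3] = 3

x = [1, 2, -2, 3]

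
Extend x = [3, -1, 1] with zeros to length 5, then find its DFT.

Original 3-point DFT: [3, 3.0000+1.7321i, 3.0000-1.7321i]
Zero-padded 5-point DFT provides frequency interpolation.

DFT_5([x, 0, ...]) = [3, 1.8820+0.3633i, 4.1180+1.5388i, 4.1180-1.5388i, 1.8820-0.3633i]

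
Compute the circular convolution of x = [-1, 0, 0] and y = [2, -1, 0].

(x ⊛ y)[n] = Σ(m=0 to 2) x[m] · y[(n-m) mod 3]

Computing each output sample:
(x ⊛ y)[0] = -2
(x ⊛ y)[1] = 1
(x ⊛ y)[2] = 0

x ⊛ y = [-2, 1, 0]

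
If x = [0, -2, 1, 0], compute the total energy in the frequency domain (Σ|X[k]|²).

Parseval: Σ|x[n]|² = (1/N)Σ|X[k]|², so Σ|X[k]|² = N·Σ|x[n]|² = 4·5.0000

Σ|X[k]|² = N·Σ|x[n]|² = 4·5.0000 = 20.0000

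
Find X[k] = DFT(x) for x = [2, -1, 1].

X[k] = Σ(n=0 to 2) x[n] · ω_3^(nk)
where ω_3 = e^(-2πi/3)

Computing each X[k]:
X[0] = 2
X[1] = 2.0000+1.7321i
X[2] = 2.0000-1.7321i

X = [2, 2.0000+1.7321i, 2.0000-1.7321i]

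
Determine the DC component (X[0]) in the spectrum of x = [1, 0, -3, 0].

X[0] = Σ(n=0 to 3) x[n] · ω_4^0 = Σ x[n]
= (1) + (0) + (-3) + (0)

X[0] = -2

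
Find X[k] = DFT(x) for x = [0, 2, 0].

X[k] = Σ(n=0 to 2) x[n] · ω_3^(nk)
where ω_3 = e^(-2πi/3)

Computing each X[k]:
X[0] = 2
X[1] = -1.0000-1.7321i
X[2] = -1.0000+1.7321i

X = [2, -1.0000-1.7321i, -1.0000+1.7321i]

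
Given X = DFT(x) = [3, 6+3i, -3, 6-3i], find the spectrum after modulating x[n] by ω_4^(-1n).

Modulation property: DFT(ω_4^(-1n)·x[n]) = X[(k-1) mod 4], so circularly shift X by 1 positions.

X[k-1] = [6-3i, 3, 6+3i, -3]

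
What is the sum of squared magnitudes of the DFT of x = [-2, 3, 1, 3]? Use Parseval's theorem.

Parseval: Σ|x[n]|² = (1/N)Σ|X[k]|², so Σ|X[k]|² = N·Σ|x[n]|² = 4·23.0000

Σ|X[k]|² = N·Σ|x[n]|² = 4·23.0000 = 92.0000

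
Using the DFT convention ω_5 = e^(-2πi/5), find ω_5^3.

ω_5^3 = e^(-2πi·3/5)
= cos(-2π·3/5) + i·sin(-2π·3/5)
= cos(-6π/5) + i·sin(-6π/5)

ω_5^3 = cos(-6π/5) + i·sin(-6π/5) = -0.8090+0.5878i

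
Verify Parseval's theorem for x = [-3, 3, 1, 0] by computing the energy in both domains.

Time domain:
Σ|x[n]|² = |-3|² + |3|² + |1|² + |0|² = 19.0000

Frequency domain:
(1/4)Σ|X[k]|² = (1/4)(|1|² + |-4-3i|² + |-5|² + |-4+3i|²) = (1/4)·76.0000 = 19.0000

Both sides agree, confirming Parseval's theorem.

Σ|x[n]|² = (1/N)Σ|X[k]|² = 19.0000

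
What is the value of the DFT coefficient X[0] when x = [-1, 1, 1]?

X[0] = Σ(n=0 to 2) x[n] · ω_3^0 = Σ x[n]
= (-1) + (1) + (1)

X[0] = 1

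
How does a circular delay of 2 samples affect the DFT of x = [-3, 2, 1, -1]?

Time shift by 2: X_shifted[k] = ω_4^(2k) · X[k]
Shifted x = [1, -1, -3, 2]

DFT(x[n-2]) = [-1, 4+3i, -3, 4-3i]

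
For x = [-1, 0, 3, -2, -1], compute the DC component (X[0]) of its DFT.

X[0] = Σ(n=0 to 4) x[n] · ω_5^0 = Σ x[n]
= (-1) + (0) + (3) + (-2) + (-1)

X[0] = -1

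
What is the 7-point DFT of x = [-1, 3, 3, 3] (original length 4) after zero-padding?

Original 4-point DFT: [8, -4, -4, -4]
Zero-padded 7-point DFT provides frequency interpolation.

DFT_7([x, 0, ...]) = [8, -2.5000-6.5719i, -2.5000+0.7224i, -2.5000-1.8809i, -2.5000+1.8809i, -2.5000-0.7224i, -2.5000+6.5719i]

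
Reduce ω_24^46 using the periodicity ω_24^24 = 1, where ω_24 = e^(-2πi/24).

Since ω_24^24 = 1, powers reduce modulo 24.
46 mod 24 = 22
So ω_24^46 = ω_24^22 = e^(-2πi·22/24)

ω_24^46 = ω_24^22 = 0.8660+0.5000i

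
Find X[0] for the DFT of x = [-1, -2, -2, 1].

X[0] = Σ(n=0 to 3) x[n] · ω_4^0 = Σ x[n]
= (-1) + (-2) + (-2) + (1)

X[0] = -4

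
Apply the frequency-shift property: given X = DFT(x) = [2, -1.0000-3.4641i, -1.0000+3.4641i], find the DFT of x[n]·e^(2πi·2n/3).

Modulation property: DFT(ω_3^(-2n)·x[n]) = X[(k-2) mod 3], so circularly shift X by 2 positions.

X[k-2] = [-1.0000-3.4641i, -1.0000+3.4641i, 2]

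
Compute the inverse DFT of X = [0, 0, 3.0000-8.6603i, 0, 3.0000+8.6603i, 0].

x[n] = (1/6) Σ(k=0 to 5) X[k] · e^(2πikn/6)

Computing each x[n]:
x[0] = 1
x[1] = 2
x[2] = -3
x[3] = 1
x[4] = 2
x[5] = -3

x = [1, 2, -3, 1, 2, -3]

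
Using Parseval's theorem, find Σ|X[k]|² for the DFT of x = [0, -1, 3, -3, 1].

Parseval: Σ|x[n]|² = (1/N)Σ|X[k]|², so Σ|X[k]|² = N·Σ|x[n]|² = 5·20.0000

Σ|X[k]|² = N·Σ|x[n]|² = 5·20.0000 = 100.0000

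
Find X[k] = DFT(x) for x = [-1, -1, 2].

X[k] = Σ(n=0 to 2) x[n] · ω_3^(nk)
where ω_3 = e^(-2πi/3)

Computing each X[k]:
X[0] = 0
X[1] = -1.5000+2.5981i
X[2] = -1.5000-2.5981i

X = [0, -1.5000+2.5981i, -1.5000-2.5981i]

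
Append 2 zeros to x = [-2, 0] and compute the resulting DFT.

Original 2-point DFT: [-2, -2]
Zero-padded 4-point DFT provides frequency interpolation.

DFT_4([x, 0, ...]) = [-2, -2, -2, -2]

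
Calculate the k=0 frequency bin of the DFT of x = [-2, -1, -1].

X[0] = Σ(n=0 to 2) x[n] · ω_3^0 = Σ x[n]
= (-2) + (-1) + (-1)

X[0] = -4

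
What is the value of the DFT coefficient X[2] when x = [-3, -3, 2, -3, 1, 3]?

X[2] = Σ(n=0 to 5) x[n] · ω_6^(2n) where ω_6 = e^(-2πi/6)
= (-3)·ω_6^0 + (-3)·ω_6^2 + (2)·ω_6^4 + (-3)·ω_6^6 + (1)·ω_6^8 + (3)·ω_6^10

X[2] = -7.5000+6.0622i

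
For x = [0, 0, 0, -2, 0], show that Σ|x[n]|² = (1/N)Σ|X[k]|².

Time domain:
Σ|x[n]|² = |0|² + |0|² + |0|² + |-2|² + |0|² = 4.0000

Frequency domain:
(1/5)Σ|X[k]|² = (1/5)(|-2|² + |1.6180-1.1756i|² + |-0.6180+1.9021i|² + |-0.6180-1.9021i|² + |1.6180+1.1756i|²) = (1/5)·20.0000 = 4.0000

Both sides agree, confirming Parseval's theorem.

Σ|x[n]|² = (1/N)Σ|X[k]|² = 4.0000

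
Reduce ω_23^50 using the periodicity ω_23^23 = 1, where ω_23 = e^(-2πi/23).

Since ω_23^23 = 1, powers reduce modulo 23.
50 mod 23 = 4
So ω_23^50 = ω_23^4 = e^(-2πi·4/23)

ω_23^50 = ω_23^4 = 0.4601-0.8879i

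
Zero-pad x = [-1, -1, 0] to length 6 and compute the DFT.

Original 3-point DFT: [-2, -0.5000+0.8660i, -0.5000-0.8660i]
Zero-padded 6-point DFT provides frequency interpolation.

DFT_6([x, 0, ...]) = [-2, -1.5000+0.8660i, -0.5000+0.8660i, 0, -0.5000-0.8660i, -1.5000-0.8660i]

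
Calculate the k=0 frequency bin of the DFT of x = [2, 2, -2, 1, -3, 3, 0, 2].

X[0] = Σ(n=0 to 7) x[n] · ω_8^0 = Σ x[n]
= (2) + (2) + (-2) + (1) + (-3) + (3) + (0) + (2)

X[0] = 5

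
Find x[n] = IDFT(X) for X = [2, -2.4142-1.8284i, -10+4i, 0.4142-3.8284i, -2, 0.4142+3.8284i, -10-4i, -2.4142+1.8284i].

x[n] = (1/8) Σ(k=0 to 7) X[k] · e^(2πikn/8)

Computing each x[n]:
x[0] = -3
x[1] = 0
x[2] = 2
x[3] = 3
x[4] = -2
x[5] = -1
x[6] = 3
x[7] = 0

x = [-3, 0, 2, 3, -2, -1, 3, 0]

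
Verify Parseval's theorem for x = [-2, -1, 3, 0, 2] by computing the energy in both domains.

Time domain:
Σ|x[n]|² = |-2|² + |-1|² + |3|² + |0|² + |2|² = 18.0000

Frequency domain:
(1/5)Σ|X[k]|² = (1/5)(|2|² + |-4.1180+1.0898i|² + |-1.8820+4.6165i|² + |-1.8820-4.6165i|² + |-4.1180-1.0898i|²) = (1/5)·90.0000 = 18.0000

Both sides agree, confirming Parseval's theorem.

Σ|x[n]|² = (1/N)Σ|X[k]|² = 18.0000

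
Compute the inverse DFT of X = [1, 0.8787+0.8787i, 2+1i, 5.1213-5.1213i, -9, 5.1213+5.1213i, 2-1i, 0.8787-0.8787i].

x[n] = (1/8) Σ(k=0 to 7) X[k] · e^(2πikn/8)

Computing each x[n]:
x[0] = 1
x[1] = 1
x[2] = -3
x[3] = 3
x[4] = -2
x[5] = 1
x[6] = 0
x[7] = 0

x = [1, 1, -3, 3, -2, 1, 0, 0]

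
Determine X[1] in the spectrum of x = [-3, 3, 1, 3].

X[1] = Σ(n=0 to 3) x[n] · ω_4^(1n) where ω_4 = e^(-2πi/4)
= (-3)·ω_4^0 + (3)·ω_4^1 + (1)·ω_4^2 + (3)·ω_4^3

X[1] = -4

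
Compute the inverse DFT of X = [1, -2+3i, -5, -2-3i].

x[n] = (1/4) Σ(k=0 to 3) X[k] · e^(2πikn/4)

Computing each x[n]:
x[0] = -2
x[1] = 0
x[2] = 0
x[3] = 3

x = [-2, 0, 0, 3]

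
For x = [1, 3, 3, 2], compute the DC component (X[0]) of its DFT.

X[0] = Σ(n=0 to 3) x[n] · ω_4^0 = Σ x[n]
= (1) + (3) + (3) + (2)

X[0] = 9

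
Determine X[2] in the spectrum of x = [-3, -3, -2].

X[2] = Σ(n=0 to 2) x[n] · ω_3^(2n) where ω_3 = e^(-2πi/3)
= (-3)·ω_3^0 + (-3)·ω_3^2 + (-2)·ω_3^4

X[2] = -0.5000-0.8660i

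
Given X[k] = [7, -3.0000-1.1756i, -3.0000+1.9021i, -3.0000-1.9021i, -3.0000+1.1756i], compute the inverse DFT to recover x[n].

x[n] = (1/5) Σ(k=0 to 4) X[k] · e^(2πikn/5)

Computing each x[n]:
x[0] = -1
x[1] = 2
x[2] = 3
x[3] = 1
x[4] = 2

x = [-1, 2, 3, 1, 2]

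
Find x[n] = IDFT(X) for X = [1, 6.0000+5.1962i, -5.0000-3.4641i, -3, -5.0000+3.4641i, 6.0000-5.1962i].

x[n] = (1/6) Σ(k=0 to 5) X[k] · e^(2πikn/6)

Computing each x[n]:
x[0] = 0
x[1] = 2
x[2] = -3
x[3] = -3
x[4] = 2
x[5] = 3

x = [0, 2, -3, -3, 2, 3]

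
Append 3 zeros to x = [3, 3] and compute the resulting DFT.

Original 2-point DFT: [6, 0]
Zero-padded 5-point DFT provides frequency interpolation.

DFT_5([x, 0, ...]) = [6, 3.9271-2.8532i, 0.5729-1.7634i, 0.5729+1.7634i, 3.9271+2.8532i]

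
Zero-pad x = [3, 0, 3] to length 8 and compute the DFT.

Original 3-point DFT: [6, 1.5000+2.5981i, 1.5000-2.5981i]
Zero-padded 8-point DFT provides frequency interpolation.

DFT_8([x, 0, ...]) = [6, 3-3i, 0, 3+3i, 6, 3-3i, 0, 3+3i]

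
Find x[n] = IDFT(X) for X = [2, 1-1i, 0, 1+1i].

x[n] = (1/4) Σ(k=0 to 3) X[k] · e^(2πikn/4)

Computing each x[n]:
x[0] = 1
x[1] = 1
x[2] = 0
x[3] = 0

x = [1, 1, 0, 0]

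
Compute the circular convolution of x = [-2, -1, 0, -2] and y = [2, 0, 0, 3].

(x ⊛ y)[n] = Σ(m=0 to 3) x[m] · y[(n-m) mod 4]

Computing each output sample:
(x ⊛ y)[0] = -7
(x ⊛ y)[1] = -2
(x ⊛ y)[2] = -6
(x ⊛ y)[3] = -10

x ⊛ y = [-7, -2, -6, -10]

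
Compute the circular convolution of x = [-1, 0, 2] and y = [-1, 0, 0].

(x ⊛ y)[n] = Σ(m=0 to 2) x[m] · y[(n-m) mod 3]

Computing each output sample:
(x ⊛ y)[0] = 1
(x ⊛ y)[1] = 0
(x ⊛ y)[2] = -2

x ⊛ y = [1, 0, -2]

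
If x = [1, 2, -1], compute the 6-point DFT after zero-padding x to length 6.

Original 3-point DFT: [2, 0.5000-2.5981i, 0.5000+2.5981i]
Zero-padded 6-point DFT provides frequency interpolation.

DFT_6([x, 0, ...]) = [2, 2.5000-0.8660i, 0.5000-2.5981i, -2, 0.5000+2.5981i, 2.5000+0.8660i]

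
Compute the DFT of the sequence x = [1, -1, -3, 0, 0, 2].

X[k] = Σ(n=0 to 5) x[n] · ω_6^(nk)
where ω_6 = e^(-2πi/6)

Computing each X[k]:
X[0] = -1
X[1] = 3.0000+5.1962i
X[2] = 2
X[3] = -3
X[4] = 2
X[5] = 3.0000-5.1962i

X = [-1, 3.0000+5.1962i, 2, -3, 2, 3.0000-5.1962i]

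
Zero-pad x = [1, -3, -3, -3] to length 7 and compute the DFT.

Original 4-point DFT: [-8, 4, 4, 4]
Zero-padded 7-point DFT provides frequency interpolation.

DFT_7([x, 0, ...]) = [-8, 2.5000+6.5719i, 2.5000-0.7224i, 2.5000+1.8809i, 2.5000-1.8809i, 2.5000+0.7224i, 2.5000-6.5719i]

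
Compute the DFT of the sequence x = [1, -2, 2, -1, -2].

X[k] = Σ(n=0 to 4) x[n] · ω_5^(nk)
where ω_5 = e^(-2πi/5)

Computing each X[k]:
X[0] = -2
X[1] = -1.0451-1.7634i
X[2] = 4.5451+2.8532i
X[3] = 4.5451-2.8532i
X[4] = -1.0451+1.7634i

X = [-2, -1.0451-1.7634i, 4.5451+2.8532i, 4.5451-2.8532i, -1.0451+1.7634i]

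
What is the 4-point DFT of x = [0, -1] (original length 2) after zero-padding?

Original 2-point DFT: [-1, 1]
Zero-padded 4-point DFT provides frequency interpolation.

DFT_4([x, 0, ...]) = [-1, 1i, 1, -1i]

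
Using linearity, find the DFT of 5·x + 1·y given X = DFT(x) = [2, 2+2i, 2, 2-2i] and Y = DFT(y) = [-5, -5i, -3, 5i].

By linearity: DFT(5x + 1y) = 5·DFT(x) + 1·DFT(y)
= 5·[2, 2+2i, 2, 2-2i] + 1·[-5, -5i, -3, 5i]

Computing element-wise:
Z[0] = 5·(2) + 1·(-5) = 5
Z[1] = 5·(2+2i) + 1·(-5i) = 10+5i
Z[2] = 5·(2) + 1·(-3) = 7
Z[3] = 5·(2-2i) + 1·(5i) = 10-5i

DFT(5x + 1y) = 5·X + 1·Y = [5, 10+5i, 7, 10-5i]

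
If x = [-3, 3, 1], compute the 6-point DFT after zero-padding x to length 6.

Original 3-point DFT: [1, -5.0000-1.7321i, -5.0000+1.7321i]
Zero-padded 6-point DFT provides frequency interpolation.

DFT_6([x, 0, ...]) = [1, -2.0000-3.4641i, -5.0000-1.7321i, -5, -5.0000+1.7321i, -2.0000+3.4641i]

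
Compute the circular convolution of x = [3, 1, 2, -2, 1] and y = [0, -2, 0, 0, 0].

(x ⊛ y)[n] = Σ(m=0 to 4) x[m] · y[(n-m) mod 5]

Computing each output sample:
(x ⊛ y)[0] = -2
(x ⊛ y)[1] = -6
(x ⊛ y)[2] = -2
(x ⊛ y)[3] = -4
(x ⊛ y)[4] = 4

x ⊛ y = [-2, -6, -2, -4, 4]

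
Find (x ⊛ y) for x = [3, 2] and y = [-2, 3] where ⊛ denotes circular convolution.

(x ⊛ y)[n] = Σ(m=0 to 1) x[m] · y[(n-m) mod 2]

Computing each output sample:
(x ⊛ y)[0] = 0
(x ⊛ y)[1] = 5

x ⊛ y = [0, 5]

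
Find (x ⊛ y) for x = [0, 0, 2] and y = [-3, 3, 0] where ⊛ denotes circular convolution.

(x ⊛ y)[n] = Σ(m=0 to 2) x[m] · y[(n-m) mod 3]

Computing each output sample:
(x ⊛ y)[0] = 6
(x ⊛ y)[1] = 0
(x ⊛ y)[2] = -6

x ⊛ y = [6, 0, -6]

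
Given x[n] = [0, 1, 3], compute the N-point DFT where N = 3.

X[k] = Σ(n=0 to 2) x[n] · ω_3^(nk)
where ω_3 = e^(-2πi/3)

Computing each X[k]:
X[0] = 4
X[1] = -2.0000+1.7321i
X[2] = -2.0000-1.7321i

X = [4, -2.0000+1.7321i, -2.0000-1.7321i]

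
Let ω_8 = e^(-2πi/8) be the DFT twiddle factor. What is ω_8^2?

ω_8^2 = e^(-2πi·2/8)
= cos(-2π·2/8) + i·sin(-2π·2/8)
= cos(-4π/8) + i·sin(-4π/8)

ω_8^2 = cos(-4π/8) + i·sin(-4π/8) = -1i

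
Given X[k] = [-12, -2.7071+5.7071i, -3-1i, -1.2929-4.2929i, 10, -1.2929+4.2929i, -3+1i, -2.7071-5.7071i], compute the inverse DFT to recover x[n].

x[n] = (1/8) Σ(k=0 to 7) X[k] · e^(2πikn/8)

Computing each x[n]:
x[0] = -2
x[1] = -3
x[2] = -2
x[3] = -3
x[4] = 0
x[5] = -2
x[6] = 3
x[7] = -3

x = [-2, -3, -2, -3, 0, -2, 3, -3]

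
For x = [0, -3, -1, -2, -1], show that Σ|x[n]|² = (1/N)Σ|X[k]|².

Time domain:
Σ|x[n]|² = |0|² + |-3|² + |-1|² + |-2|² + |-1|² = 15.0000

Frequency domain:
(1/5)Σ|X[k]|² = (1/5)(|-7|² + |1.1910+1.3143i|² + |2.3090+2.1266i|² + |2.3090-2.1266i|² + |1.1910-1.3143i|²) = (1/5)·75.0000 = 15.0000

Both sides agree, confirming Parseval's theorem.

Σ|x[n]|² = (1/N)Σ|X[k]|² = 15.0000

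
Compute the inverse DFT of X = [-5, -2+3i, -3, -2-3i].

x[n] = (1/4) Σ(k=0 to 3) X[k] · e^(2πikn/4)

Computing each x[n]:
x[0] = -3
x[1] = -2
x[2] = -1
x[3] = 1

x = [-3, -2, -1, 1]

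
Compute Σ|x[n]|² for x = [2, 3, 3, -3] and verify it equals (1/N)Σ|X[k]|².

Time domain:
Σ|x[n]|² = |2|² + |3|² + |3|² + |-3|² = 31.0000

Frequency domain:
(1/4)Σ|X[k]|² = (1/4)(|5|² + |-1-6i|² + |5|² + |-1+6i|²) = (1/4)·124.0000 = 31.0000

Both sides agree, confirming Parseval's theorem.

Σ|x[n]|² = (1/N)Σ|X[k]|² = 31.0000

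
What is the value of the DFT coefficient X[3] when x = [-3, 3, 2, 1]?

X[3] = Σ(n=0 to 3) x[n] · ω_4^(3n) where ω_4 = e^(-2πi/4)
= (-3)·ω_4^0 + (3)·ω_4^3 + (2)·ω_4^6 + (1)·ω_4^9

X[3] = -5+2i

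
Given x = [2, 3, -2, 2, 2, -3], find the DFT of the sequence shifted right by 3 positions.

Time shift by 3: X_shifted[k] = ω_6^(3k) · X[k]
Shifted x = [2, 2, -3, 2, 3, -2]

DFT(x[n-3]) = [4, 1.7321i, 4.0000-8.6603i, 0, 4.0000+8.6603i, -1.7321i]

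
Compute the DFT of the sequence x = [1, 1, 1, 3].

X[k] = Σ(n=0 to 3) x[n] · ω_4^(nk)
where ω_4 = e^(-2πi/4)

Computing each X[k]:
X[0] = 6
X[1] = 2i
X[2] = -2
X[3] = -2i

X = [6, 2i, -2, -2i]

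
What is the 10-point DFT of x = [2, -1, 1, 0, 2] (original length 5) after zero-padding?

Original 5-point DFT: [4, 1.5000+2.2654i, 1.5000+2.7144i, 1.5000-2.7144i, 1.5000-2.2654i]
Zero-padded 10-point DFT provides frequency interpolation.

DFT_10([x, 0, ...]) = [4, -0.1180-1.5388i, 1.5000+2.2654i, 2.1180-0.3633i, 1.5000+2.7144i, 6, 1.5000-2.7144i, 2.1180+0.3633i, 1.5000-2.2654i, -0.1180+1.5388i]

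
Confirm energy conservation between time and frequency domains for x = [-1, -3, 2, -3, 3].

Time domain:
Σ|x[n]|² = |-1|² + |-3|² + |2|² + |-3|² + |3|² = 32.0000

Frequency domain:
(1/5)Σ|X[k]|² = (1/5)(|-2|² + |-0.1910+2.7674i|² + |-1.3090+8.2820i|² + |-1.3090-8.2820i|² + |-0.1910-2.7674i|²) = (1/5)·160.0000 = 32.0000

Both sides agree, confirming Parseval's theorem.

Σ|x[n]|² = (1/N)Σ|X[k]|² = 32.0000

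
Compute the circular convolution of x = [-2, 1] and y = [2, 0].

(x ⊛ y)[n] = Σ(m=0 to 1) x[m] · y[(n-m) mod 2]

Computing each output sample:
(x ⊛ y)[0] = -4
(x ⊛ y)[1] = 2

x ⊛ y = [-4, 2]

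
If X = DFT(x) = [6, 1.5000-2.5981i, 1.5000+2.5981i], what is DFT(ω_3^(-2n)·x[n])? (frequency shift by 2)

Modulation property: DFT(ω_3^(-2n)·x[n]) = X[(k-2) mod 3], so circularly shift X by 2 positions.

X[k-2] = [1.5000-2.5981i, 1.5000+2.5981i, 6]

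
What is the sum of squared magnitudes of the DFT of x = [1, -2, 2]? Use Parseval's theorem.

Parseval: Σ|x[n]|² = (1/N)Σ|X[k]|², so Σ|X[k]|² = N·Σ|x[n]|² = 3·9.0000

Σ|X[k]|² = N·Σ|x[n]|² = 3·9.0000 = 27.0000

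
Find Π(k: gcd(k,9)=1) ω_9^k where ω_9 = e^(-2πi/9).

The primitive 9th roots of unity are ω_9^k for k coprime to 9: k ∈ {1, 2, 4, 5, 7, 8}
Their product equals the constant term of the cyclotomic polynomial Φ_9(x) up to sign.
For n ≥ 3, the product of all primitive nth roots of unity is 1. (For n=1 it is 1; for n=2 it is -1.)

1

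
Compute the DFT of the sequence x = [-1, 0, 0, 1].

X[k] = Σ(n=0 to 3) x[n] · ω_4^(nk)
where ω_4 = e^(-2πi/4)

Computing each X[k]:
X[0] = 0
X[1] = -1+1i
X[2] = -2
X[3] = -1-1i

X = [0, -1+1i, -2, -1-1i]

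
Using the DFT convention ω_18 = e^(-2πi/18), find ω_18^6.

ω_18^6 = e^(-2πi·6/18)
= cos(-2π·6/18) + i·sin(-2π·6/18)
= cos(-12π/18) + i·sin(-12π/18)

ω_18^6 = cos(-12π/18) + i·sin(-12π/18) = -0.5000-0.8660i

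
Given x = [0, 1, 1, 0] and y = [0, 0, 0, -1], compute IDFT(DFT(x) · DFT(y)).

(x ⊛ y)[n] = Σ(m=0 to 3) x[m] · y[(n-m) mod 4]

Computing each output sample:
(x ⊛ y)[0] = -1
(x ⊛ y)[1] = -1
(x ⊛ y)[2] = 0
(x ⊛ y)[3] = 0

x ⊛ y = [-1, -1, 0, 0]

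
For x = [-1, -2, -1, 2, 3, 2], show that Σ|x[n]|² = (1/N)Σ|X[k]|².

Time domain:
Σ|x[n]|² = |-1|² + |-2|² + |-1|² + |2|² + |3|² + |2|² = 23.0000

Frequency domain:
(1/6)Σ|X[k]|² = (1/6)(|3|² + |-4.0000+6.9282i|² + |0|² + |-1|² + |0|² + |-4.0000-6.9282i|²) = (1/6)·138.0000 = 23.0000

Both sides agree, confirming Parseval's theorem.

Σ|x[n]|² = (1/N)Σ|X[k]|² = 23.0000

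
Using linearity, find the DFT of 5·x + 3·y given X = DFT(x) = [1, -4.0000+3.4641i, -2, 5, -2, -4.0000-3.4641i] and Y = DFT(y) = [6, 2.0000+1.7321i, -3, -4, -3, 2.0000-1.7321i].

By linearity: DFT(5x + 3y) = 5·DFT(x) + 3·DFT(y)
= 5·[1, -4.0000+3.4641i, -2, 5, -2, -4.0000-3.4641i] + 3·[6, 2.0000+1.7321i, -3, -4, -3, 2.0000-1.7321i]

Computing element-wise:
Z[0] = 5·(1) + 3·(6) = 23
Z[1] = 5·(-4.0000+3.4641i) + 3·(2.0000+1.7321i) = -14.0000+22.5168i
Z[2] = 5·(-2) + 3·(-3) = -19
Z[3] = 5·(5) + 3·(-4) = 13
Z[4] = 5·(-2) + 3·(-3) = -19
Z[5] = 5·(-4.0000-3.4641i) + 3·(2.0000-1.7321i) = -14.0000-22.5168i

DFT(5x + 3y) = 5·X + 3·Y = [23, -14.0000+22.5168i, -19, 13, -19, -14.0000-22.5168i]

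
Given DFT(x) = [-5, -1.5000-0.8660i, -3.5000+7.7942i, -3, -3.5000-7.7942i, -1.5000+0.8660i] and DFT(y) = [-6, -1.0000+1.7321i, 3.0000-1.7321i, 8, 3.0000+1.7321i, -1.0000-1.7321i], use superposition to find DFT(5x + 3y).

By linearity: DFT(5x + 3y) = 5·DFT(x) + 3·DFT(y)
= 5·[-5, -1.5000-0.8660i, -3.5000+7.7942i, -3, -3.5000-7.7942i, -1.5000+0.8660i] + 3·[-6, -1.0000+1.7321i, 3.0000-1.7321i, 8, 3.0000+1.7321i, -1.0000-1.7321i]

Computing element-wise:
Z[0] = 5·(-5) + 3·(-6) = -43
Z[1] = 5·(-1.5000-0.8660i) + 3·(-1.0000+1.7321i) = -10.5000+0.8663i
Z[2] = 5·(-3.5000+7.7942i) + 3·(3.0000-1.7321i) = -8.5000+33.7747i
Z[3] = 5·(-3) + 3·(8) = 9
Z[4] = 5·(-3.5000-7.7942i) + 3·(3.0000+1.7321i) = -8.5000-33.7747i
Z[5] = 5·(-1.5000+0.8660i) + 3·(-1.0000-1.7321i) = -10.5000-0.8663i

DFT(5x + 3y) = 5·X + 3·Y = [-43, -10.5000+0.8663i, -8.5000+33.7747i, 9, -8.5000-33.7747i, -10.5000-0.8663i]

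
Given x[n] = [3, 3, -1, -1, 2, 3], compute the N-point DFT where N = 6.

X[k] = Σ(n=0 to 5) x[n] · ω_6^(nk)
where ω_6 = e^(-2πi/6)

Computing each X[k]:
X[0] = 9
X[1] = 6.5000+2.5981i
X[2] = -1.5000-2.5981i
X[3] = -1
X[4] = -1.5000+2.5981i
X[5] = 6.5000-2.5981i

X = [9, 6.5000+2.5981i, -1.5000-2.5981i, -1, -1.5000+2.5981i, 6.5000-2.5981i]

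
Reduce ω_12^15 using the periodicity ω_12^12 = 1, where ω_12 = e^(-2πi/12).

Since ω_12^12 = 1, powers reduce modulo 12.
15 mod 12 = 3
So ω_12^15 = ω_12^3 = e^(-2πi·3/12)

ω_12^15 = ω_12^3 = -1i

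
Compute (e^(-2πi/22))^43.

Since ω_22^22 = 1, powers reduce modulo 22.
43 mod 22 = 21
So ω_22^43 = ω_22^21 = e^(-2πi·21/22)

ω_22^43 = ω_22^21 = 0.9595+0.2817i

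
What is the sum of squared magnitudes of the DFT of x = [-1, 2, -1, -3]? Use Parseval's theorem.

Parseval: Σ|x[n]|² = (1/N)Σ|X[k]|², so Σ|X[k]|² = N·Σ|x[n]|² = 4·15.0000

Σ|X[k]|² = N·Σ|x[n]|² = 4·15.0000 = 60.0000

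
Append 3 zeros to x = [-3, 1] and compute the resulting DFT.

Original 2-point DFT: [-2, -4]
Zero-padded 5-point DFT provides frequency interpolation.

DFT_5([x, 0, ...]) = [-2, -2.6910-0.9511i, -3.8090-0.5878i, -3.8090+0.5878i, -2.6910+0.9511i]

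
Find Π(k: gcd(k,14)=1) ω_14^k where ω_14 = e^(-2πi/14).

The primitive 14th roots of unity are ω_14^k for k coprime to 14: k ∈ {1, 3, 5, 9, 11, 13}
Their product equals the constant term of the cyclotomic polynomial Φ_14(x) up to sign.
For n ≥ 3, the product of all primitive nth roots of unity is 1. (For n=1 it is 1; for n=2 it is -1.)

1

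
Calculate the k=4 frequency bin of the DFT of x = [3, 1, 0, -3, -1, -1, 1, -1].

X[4] = Σ(n=0 to 7) x[n] · ω_8^(4n) where ω_8 = e^(-2πi/8)
= (3)·ω_8^0 + (1)·ω_8^4 + (0)·ω_8^8 + (-3)·ω_8^12 + (-1)·ω_8^16 + (-1)·ω_8^20 + (1)·ω_8^24 + (-1)·ω_8^28

X[4] = 7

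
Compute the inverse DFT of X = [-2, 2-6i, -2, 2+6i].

x[n] = (1/4) Σ(k=0 to 3) X[k] · e^(2πikn/4)

Computing each x[n]:
x[0] = 0
x[1] = 3
x[2] = -2
x[3] = -3

x = [0, 3, -2, -3]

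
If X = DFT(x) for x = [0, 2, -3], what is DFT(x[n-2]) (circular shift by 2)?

Time shift by 2: X_shifted[k] = ω_3^(2k) · X[k]
Shifted x = [2, -3, 0]

DFT(x[n-2]) = [-1, 3.5000+2.5981i, 3.5000-2.5981i]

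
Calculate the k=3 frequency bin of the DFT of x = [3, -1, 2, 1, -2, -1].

X[3] = Σ(n=0 to 5) x[n] · ω_6^(3n) where ω_6 = e^(-2πi/6)
= (3)·ω_6^0 + (-1)·ω_6^3 + (2)·ω_6^6 + (1)·ω_6^9 + (-2)·ω_6^12 + (-1)·ω_6^15

X[3] = 4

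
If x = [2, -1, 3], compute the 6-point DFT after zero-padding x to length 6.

Original 3-point DFT: [4, 1.0000+3.4641i, 1.0000-3.4641i]
Zero-padded 6-point DFT provides frequency interpolation.

DFT_6([x, 0, ...]) = [4, -1.7321i, 1.0000+3.4641i, 6, 1.0000-3.4641i, 1.7321i]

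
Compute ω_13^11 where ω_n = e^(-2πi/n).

ω_13^11 = e^(-2πi·11/13)
= cos(-2π·11/13) + i·sin(-2π·11/13)
= cos(-22π/13) + i·sin(-22π/13)

ω_13^11 = cos(-22π/13) + i·sin(-22π/13) = 0.5681+0.8230i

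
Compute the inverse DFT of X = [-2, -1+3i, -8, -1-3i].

x[n] = (1/4) Σ(k=0 to 3) X[k] · e^(2πikn/4)

Computing each x[n]:
x[0] = -3
x[1] = 0
x[2] = -2
x[3] = 3

x = [-3, 0, -2, 3]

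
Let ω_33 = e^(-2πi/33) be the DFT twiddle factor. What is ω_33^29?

ω_33^29 = e^(-2πi·29/33)
= cos(-2π·29/33) + i·sin(-2π·29/33)
= cos(-58π/33) + i·sin(-58π/33)

ω_33^29 = cos(-58π/33) + i·sin(-58π/33) = 0.7237+0.6901i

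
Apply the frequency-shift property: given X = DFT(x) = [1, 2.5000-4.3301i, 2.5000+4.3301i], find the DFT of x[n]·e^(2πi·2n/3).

Modulation property: DFT(ω_3^(-2n)·x[n]) = X[(k-2) mod 3], so circularly shift X by 2 positions.

X[k-2] = [2.5000-4.3301i, 2.5000+4.3301i, 1]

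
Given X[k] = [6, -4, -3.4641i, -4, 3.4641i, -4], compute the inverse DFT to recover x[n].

x[n] = (1/6) Σ(k=0 to 5) X[k] · e^(2πikn/6)

Computing each x[n]:
x[0] = -1
x[1] = 2
x[2] = 0
x[3] = 3
x[4] = 2
x[5] = 0

x = [-1, 2, 0, 3, 2, 0]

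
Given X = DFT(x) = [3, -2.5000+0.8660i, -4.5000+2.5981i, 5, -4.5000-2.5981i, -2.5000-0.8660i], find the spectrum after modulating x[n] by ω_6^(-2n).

Modulation property: DFT(ω_6^(-2n)·x[n]) = X[(k-2) mod 6], so circularly shift X by 2 positions.

X[k-2] = [-4.5000-2.5981i, -2.5000-0.8660i, 3, -2.5000+0.8660i, -4.5000+2.5981i, 5]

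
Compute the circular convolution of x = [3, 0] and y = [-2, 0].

(x ⊛ y)[n] = Σ(m=0 to 1) x[m] · y[(n-m) mod 2]

Computing each output sample:
(x ⊛ y)[0] = -6
(x ⊛ y)[1] = 0

x ⊛ y = [-6, 0]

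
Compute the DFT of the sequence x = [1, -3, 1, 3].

X[k] = Σ(n=0 to 3) x[n] · ω_4^(nk)
where ω_4 = e^(-2πi/4)

Computing each X[k]:
X[0] = 2
X[1] = 6i
X[2] = 2
X[3] = -6i

X = [2, 6i, 2, -6i]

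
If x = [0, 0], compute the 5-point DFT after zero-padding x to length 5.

Original 2-point DFT: [0, 0]
Zero-padded 5-point DFT provides frequency interpolation.

DFT_5([x, 0, ...]) = [0, 0, 0, 0, 0]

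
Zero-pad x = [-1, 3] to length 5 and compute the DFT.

Original 2-point DFT: [2, -4]
Zero-padded 5-point DFT provides frequency interpolation.

DFT_5([x, 0, ...]) = [2, -0.0729-2.8532i, -3.4271-1.7634i, -3.4271+1.7634i, -0.0729+2.8532i]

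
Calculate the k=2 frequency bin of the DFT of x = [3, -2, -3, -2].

X[2] = Σ(n=0 to 3) x[n] · ω_4^(2n) where ω_4 = e^(-2πi/4)
= (3)·ω_4^0 + (-2)·ω_4^2 + (-3)·ω_4^4 + (-2)·ω_4^6

X[2] = 4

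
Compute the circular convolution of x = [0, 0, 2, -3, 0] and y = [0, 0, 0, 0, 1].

(x ⊛ y)[n] = Σ(m=0 to 4) x[m] · y[(n-m) mod 5]

Computing each output sample:
(x ⊛ y)[0] = 0
(x ⊛ y)[1] = 2
(x ⊛ y)[2] = -3
(x ⊛ y)[3] = 0
(x ⊛ y)[4] = 0

x ⊛ y = [0, 2, -3, 0, 0]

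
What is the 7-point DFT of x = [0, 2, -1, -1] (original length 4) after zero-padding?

Original 4-point DFT: [0, 1-3i, -2, 1+3i]
Zero-padded 7-point DFT provides frequency interpolation.

DFT_7([x, 0, ...]) = [0, 2.3705-0.1549i, -0.1676-3.1656i, -2.2029-0.6747i, -2.2029+0.6747i, -0.1676+3.1656i, 2.3705+0.1549i]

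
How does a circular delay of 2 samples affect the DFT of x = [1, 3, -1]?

Time shift by 2: X_shifted[k] = ω_3^(2k) · X[k]
Shifted x = [3, -1, 1]

DFT(x[n-2]) = [3, 3.0000+1.7321i, 3.0000-1.7321i]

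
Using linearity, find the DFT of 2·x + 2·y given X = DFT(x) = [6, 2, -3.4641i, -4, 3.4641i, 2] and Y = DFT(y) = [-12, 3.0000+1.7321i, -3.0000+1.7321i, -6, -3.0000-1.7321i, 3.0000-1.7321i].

By linearity: DFT(2x + 2y) = 2·DFT(x) + 2·DFT(y)
= 2·[6, 2, -3.4641i, -4, 3.4641i, 2] + 2·[-12, 3.0000+1.7321i, -3.0000+1.7321i, -6, -3.0000-1.7321i, 3.0000-1.7321i]

Computing element-wise:
Z[0] = 2·(6) + 2·(-12) = -12
Z[1] = 2·(2) + 2·(3.0000+1.7321i) = 10.0000+3.4642i
Z[2] = 2·(-3.4641i) + 2·(-3.0000+1.7321i) = -6.0000-3.4640i
Z[3] = 2·(-4) + 2·(-6) = -20
Z[4] = 2·(3.4641i) + 2·(-3.0000-1.7321i) = -6.0000+3.4640i
Z[5] = 2·(2) + 2·(3.0000-1.7321i) = 10.0000-3.4642i

DFT(2x + 2y) = 2·X + 2·Y = [-12, 10.0000+3.4642i, -6.0000-3.4640i, -20, -6.0000+3.4640i, 10.0000-3.4642i]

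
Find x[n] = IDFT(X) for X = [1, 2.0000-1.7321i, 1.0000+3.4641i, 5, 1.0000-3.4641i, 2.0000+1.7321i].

x[n] = (1/6) Σ(k=0 to 5) X[k] · e^(2πikn/6)

Computing each x[n]:
x[0] = 2
x[1] = -1
x[2] = 2
x[3] = -1
x[4] = -1
x[5] = 0

x = [2, -1, 2, -1, -1, 0]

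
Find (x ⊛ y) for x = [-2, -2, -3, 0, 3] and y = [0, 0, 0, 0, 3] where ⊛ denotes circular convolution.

(x ⊛ y)[n] = Σ(m=0 to 4) x[m] · y[(n-m) mod 5]

Computing each output sample:
(x ⊛ y)[0] = -6
(x ⊛ y)[1] = -9
(x ⊛ y)[2] = 0
(x ⊛ y)[3] = 9
(x ⊛ y)[4] = -6

x ⊛ y = [-6, -9, 0, 9, -6]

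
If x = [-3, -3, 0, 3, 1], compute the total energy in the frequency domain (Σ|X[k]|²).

Parseval: Σ|x[n]|² = (1/N)Σ|X[k]|², so Σ|X[k]|² = N·Σ|x[n]|² = 5·28.0000

Σ|X[k]|² = N·Σ|x[n]|² = 5·28.0000 = 140.0000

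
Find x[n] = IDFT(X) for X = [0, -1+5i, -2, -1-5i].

x[n] = (1/4) Σ(k=0 to 3) X[k] · e^(2πikn/4)

Computing each x[n]:
x[0] = -1
x[1] = -2
x[2] = 0
x[3] = 3

x = [-1, -2, 0, 3]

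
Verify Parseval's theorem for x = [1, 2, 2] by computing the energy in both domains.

Time domain:
Σ|x[n]|² = |1|² + |2|² + |2|² = 9.0000

Frequency domain:
(1/3)Σ|X[k]|² = (1/3)(|5|² + |-1|² + |-1|²) = (1/3)·27.0000 = 9.0000

Both sides agree, confirming Parseval's theorem.

Σ|x[n]|² = (1/N)Σ|X[k]|² = 9.0000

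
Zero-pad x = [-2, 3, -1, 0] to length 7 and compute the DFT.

Original 4-point DFT: [0, -1-3i, -6, -1+3i]
Zero-padded 7-point DFT provides frequency interpolation.

DFT_7([x, 0, ...]) = [0, 0.0930-1.3706i, -1.7666-3.3587i, -5.3264-2.0835i, -5.3264+2.0835i, -1.7666+3.3587i, 0.0930+1.3706i]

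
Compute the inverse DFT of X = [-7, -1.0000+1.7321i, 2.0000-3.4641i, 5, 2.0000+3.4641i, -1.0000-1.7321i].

x[n] = (1/6) Σ(k=0 to 5) X[k] · e^(2πikn/6)

Computing each x[n]:
x[0] = 0
x[1] = -2
x[2] = -2
x[3] = -1
x[4] = 1
x[5] = -3

x = [0, -2, -2, -1, 1, -3]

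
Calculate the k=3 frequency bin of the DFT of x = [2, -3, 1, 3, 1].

X[3] = Σ(n=0 to 4) x[n] · ω_5^(3n) where ω_5 = e^(-2πi/5)
= (2)·ω_5^0 + (-3)·ω_5^3 + (1)·ω_5^6 + (3)·ω_5^9 + (1)·ω_5^12

X[3] = 4.8541-0.4490i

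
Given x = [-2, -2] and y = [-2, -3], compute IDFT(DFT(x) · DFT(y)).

(x ⊛ y)[n] = Σ(m=0 to 1) x[m] · y[(n-m) mod 2]

Computing each output sample:
(x ⊛ y)[0] = 10
(x ⊛ y)[1] = 10

x ⊛ y = [10, 10]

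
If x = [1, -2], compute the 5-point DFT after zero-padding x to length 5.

Original 2-point DFT: [-1, 3]
Zero-padded 5-point DFT provides frequency interpolation.

DFT_5([x, 0, ...]) = [-1, 0.3820+1.9021i, 2.6180+1.1756i, 2.6180-1.1756i, 0.3820-1.9021i]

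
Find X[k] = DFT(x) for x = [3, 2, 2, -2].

X[k] = Σ(n=0 to 3) x[n] · ω_4^(nk)
where ω_4 = e^(-2πi/4)

Computing each X[k]:
X[0] = 5
X[1] = 1-4i
X[2] = 5
X[3] = 1+4i

X = [5, 1-4i, 5, 1+4i]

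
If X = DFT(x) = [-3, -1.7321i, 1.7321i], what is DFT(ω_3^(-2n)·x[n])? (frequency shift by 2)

Modulation property: DFT(ω_3^(-2n)·x[n]) = X[(k-2) mod 3], so circularly shift X by 2 positions.

X[k-2] = [-1.7321i, 1.7321i, -3]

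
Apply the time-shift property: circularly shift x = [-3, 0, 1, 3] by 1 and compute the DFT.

Time shift by 1: X_shifted[k] = ω_4^(1k) · X[k]
Shifted x = [3, -3, 0, 1]

DFT(x[n-1]) = [1, 3+4i, 5, 3-4i]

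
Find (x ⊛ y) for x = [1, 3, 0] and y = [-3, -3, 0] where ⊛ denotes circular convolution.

(x ⊛ y)[n] = Σ(m=0 to 2) x[m] · y[(n-m) mod 3]

Computing each output sample:
(x ⊛ y)[0] = -3
(x ⊛ y)[1] = -12
(x ⊛ y)[2] = -9

x ⊛ y = [-3, -12, -9]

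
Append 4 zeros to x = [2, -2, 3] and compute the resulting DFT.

Original 3-point DFT: [3, 1.5000+4.3301i, 1.5000-4.3301i]
Zero-padded 7-point DFT provides frequency interpolation.

DFT_7([x, 0, ...]) = [3, 0.0855-1.3611i, -0.2579+3.2515i, 5.6724+3.2133i, 5.6724-3.2133i, -0.2579-3.2515i, 0.0855+1.3611i]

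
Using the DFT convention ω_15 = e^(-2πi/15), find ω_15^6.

ω_15^6 = e^(-2πi·6/15)
= cos(-2π·6/15) + i·sin(-2π·6/15)
= cos(-12π/15) + i·sin(-12π/15)

ω_15^6 = cos(-12π/15) + i·sin(-12π/15) = -0.8090-0.5878i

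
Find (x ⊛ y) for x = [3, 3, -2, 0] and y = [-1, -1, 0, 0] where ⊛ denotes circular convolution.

(x ⊛ y)[n] = Σ(m=0 to 3) x[m] · y[(n-m) mod 4]

Computing each output sample:
(x ⊛ y)[0] = -3
(x ⊛ y)[1] = -6
(x ⊛ y)[2] = -1
(x ⊛ y)[3] = 2

x ⊛ y = [-3, -6, -1, 2]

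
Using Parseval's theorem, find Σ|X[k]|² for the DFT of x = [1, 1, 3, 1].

Parseval: Σ|x[n]|² = (1/N)Σ|X[k]|², so Σ|X[k]|² = N·Σ|x[n]|² = 4·12.0000

Σ|X[k]|² = N·Σ|x[n]|² = 4·12.0000 = 48.0000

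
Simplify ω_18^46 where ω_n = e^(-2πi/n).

Since ω_18^18 = 1, powers reduce modulo 18.
46 mod 18 = 10
So ω_18^46 = ω_18^10 = e^(-2πi·10/18)

ω_18^46 = ω_18^10 = -0.9397+0.3420i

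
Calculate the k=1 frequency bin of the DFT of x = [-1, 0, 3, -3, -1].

X[1] = Σ(n=0 to 4) x[n] · ω_5^(1n) where ω_5 = e^(-2πi/5)
= (-1)·ω_5^0 + (0)·ω_5^1 + (3)·ω_5^2 + (-3)·ω_5^3 + (-1)·ω_5^4

X[1] = -1.3090-4.4778i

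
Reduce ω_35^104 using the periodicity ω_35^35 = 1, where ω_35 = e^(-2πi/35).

Since ω_35^35 = 1, powers reduce modulo 35.
104 mod 35 = 34
So ω_35^104 = ω_35^34 = e^(-2πi·34/35)

ω_35^104 = ω_35^34 = 0.9839+0.1786i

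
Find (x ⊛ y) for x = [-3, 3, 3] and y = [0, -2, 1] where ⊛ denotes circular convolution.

(x ⊛ y)[n] = Σ(m=0 to 2) x[m] · y[(n-m) mod 3]

Computing each output sample:
(x ⊛ y)[0] = -3
(x ⊛ y)[1] = 9
(x ⊛ y)[2] = -9

x ⊛ y = [-3, 9, -9]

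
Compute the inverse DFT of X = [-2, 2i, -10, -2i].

x[n] = (1/4) Σ(k=0 to 3) X[k] · e^(2πikn/4)

Computing each x[n]:
x[0] = -3
x[1] = 1
x[2] = -3
x[3] = 3

x = [-3, 1, -3, 3]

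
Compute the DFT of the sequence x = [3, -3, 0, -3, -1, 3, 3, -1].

X[k] = Σ(n=0 to 7) x[n] · ω_8^(nk)
where ω_8 = e^(-2πi/8)

Computing each X[k]:
X[0] = 1
X[1] = 1.1716+8.6569i
X[2] = -1-4i
X[3] = 6.8284+2.6569i
X[4] = 9
X[5] = 6.8284-2.6569i
X[6] = -1+4i
X[7] = 1.1716-8.6569i

X = [1, 1.1716+8.6569i, -1-4i, 6.8284+2.6569i, 9, 6.8284-2.6569i, -1+4i, 1.1716-8.6569i]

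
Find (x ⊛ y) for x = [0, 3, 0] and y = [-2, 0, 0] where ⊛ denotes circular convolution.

(x ⊛ y)[n] = Σ(m=0 to 2) x[m] · y[(n-m) mod 3]

Computing each output sample:
(x ⊛ y)[0] = 0
(x ⊛ y)[1] = -6
(x ⊛ y)[2] = 0

x ⊛ y = [0, -6, 0]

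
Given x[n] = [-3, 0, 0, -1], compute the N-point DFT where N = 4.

X[k] = Σ(n=0 to 3) x[n] · ω_4^(nk)
where ω_4 = e^(-2πi/4)

Computing each X[k]:
X[0] = -4
X[1] = -3-1i
X[2] = -2
X[3] = -3+1i

X = [-4, -3-1i, -2, -3+1i]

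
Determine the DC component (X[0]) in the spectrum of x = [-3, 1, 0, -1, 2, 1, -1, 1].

X[0] = Σ(n=0 to 7) x[n] · ω_8^0 = Σ x[n]
= (-3) + (1) + (0) + (-1) + (2) + (1) + (-1) + (1)

X[0] = 0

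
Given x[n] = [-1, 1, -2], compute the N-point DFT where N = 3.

X[k] = Σ(n=0 to 2) x[n] · ω_3^(nk)
where ω_3 = e^(-2πi/3)

Computing each X[k]:
X[0] = -2
X[1] = -0.5000-2.5981i
X[2] = -0.5000+2.5981i

X = [-2, -0.5000-2.5981i, -0.5000+2.5981i]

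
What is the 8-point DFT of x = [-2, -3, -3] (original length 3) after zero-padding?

Original 3-point DFT: [-8, 1, 1]
Zero-padded 8-point DFT provides frequency interpolation.

DFT_8([x, 0, ...]) = [-8, -4.1213+5.1213i, 1+3i, 0.1213-0.8787i, -2, 0.1213+0.8787i, 1-3i, -4.1213-5.1213i]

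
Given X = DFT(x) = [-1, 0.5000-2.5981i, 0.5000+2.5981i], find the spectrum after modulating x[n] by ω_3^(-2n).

Modulation property: DFT(ω_3^(-2n)·x[n]) = X[(k-2) mod 3], so circularly shift X by 2 positions.

X[k-2] = [0.5000-2.5981i, 0.5000+2.5981i, -1]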